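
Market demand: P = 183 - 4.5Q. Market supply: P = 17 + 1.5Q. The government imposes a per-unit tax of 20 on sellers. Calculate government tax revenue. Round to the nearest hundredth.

486.67

Pre-tax equilibrium: 183 - 4.5Q = 17 + 1.5Q gives Q* = 27.6667, P* = 58.5.
A tax on sellers shifts supply up by 20: 183 - 4.5Q = 17 + 1.5Q + 20, so Q_t = 24.3333. Buyers pay P_b = 73.5; sellers receive P_s = P_b - 20 = 53.5.
Tax revenue = t x Q_t = 20 x 24.3333 = 486.6667.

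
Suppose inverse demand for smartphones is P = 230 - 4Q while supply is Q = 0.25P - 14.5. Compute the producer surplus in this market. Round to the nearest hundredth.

924.50

Rewriting supply in inverse form: P = 58 + 4Q.
Setting demand equal to supply, 172 = 8Q, so Q* = 21.5 and P* = 144.
PS is the area between P* and the supply curve from 0 to Q*: (1/2)(21.5)(86) = 924.5.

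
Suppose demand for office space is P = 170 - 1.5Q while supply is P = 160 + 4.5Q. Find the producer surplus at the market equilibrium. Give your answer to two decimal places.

Setting demand equal to supply, 10 = 6Q, so Q* = 1.6667 and P* = 167.5.
The supply curve's price intercept is 160, so PS = (1/2)(Q*)(P* - 160) = (1/2)(1.6667)(7.5) = 6.25.

6.25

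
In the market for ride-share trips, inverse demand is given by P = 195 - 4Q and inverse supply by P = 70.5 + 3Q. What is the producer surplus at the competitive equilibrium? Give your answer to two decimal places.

474.50

Setting demand equal to supply, 124.5 = 7Q, so Q* = 17.7857 and P* = 123.8571.
Producer surplus is the triangle above supply below P*: (1/2)(17.7857)(123.8571 - 70.5) = (1/2)(17.7857)(53.3571) = 474.4974.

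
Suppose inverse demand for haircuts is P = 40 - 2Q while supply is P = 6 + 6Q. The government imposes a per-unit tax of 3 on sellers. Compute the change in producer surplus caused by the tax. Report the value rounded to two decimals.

-9.14

Pre-tax equilibrium: 40 - 2Q = 6 + 6Q gives Q* = 4.25, P* = 31.5.
With the tax, sellers need 3 more per unit: 40 - 2Q = 6 + 6Q + 3, so Q_t = 3.875. Buyers pay P_b = 32.25; sellers receive P_s = P_b - 3 = 29.25.
Producers lose the trapezoid between P_s and P* out to Q_t plus the triangle from Q_t to Q*: change in PS = 45.0469 - 54.1875 = -9.1406.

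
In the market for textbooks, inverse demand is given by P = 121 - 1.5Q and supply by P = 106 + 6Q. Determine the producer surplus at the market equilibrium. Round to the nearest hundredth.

12.00

Equilibrium: 121 - 1.5Q = 106 + 6Q, so Q* = 2 and P* = 118.
The supply curve's price intercept is 106, so PS = (1/2)(Q*)(P* - 106) = (1/2)(2)(12) = 12.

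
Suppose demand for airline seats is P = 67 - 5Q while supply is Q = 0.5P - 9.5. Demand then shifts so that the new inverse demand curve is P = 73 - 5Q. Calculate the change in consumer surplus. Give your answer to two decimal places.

31.22

Rewriting supply in inverse form: P = 19 + 2Q.
Initial equilibrium: Q_0 = 6.8571, P_0 = 32.7143; CS_0 = (1/2)(6.8571)(34.2857) = 117.551, PS_0 = (1/2)(6.8571)(13.7143) = 47.0204.
New equilibrium: 73 - 5Q = 19 + 2Q gives Q_1 = 7.7143, P_1 = 34.4286; CS_1 = 148.7755, PS_1 = 59.5102.
Change in consumer surplus = 148.7755 - 117.551 = 31.2245.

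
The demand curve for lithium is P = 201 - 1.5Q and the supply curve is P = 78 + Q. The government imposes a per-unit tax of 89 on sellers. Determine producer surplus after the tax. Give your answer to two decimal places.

Pre-tax equilibrium: 201 - 1.5Q = 78 + Q gives Q* = 49.2, P* = 127.2.
With the tax, sellers need 89 more per unit: 201 - 1.5Q = 78 + Q + 89, so Q_t = 13.6. Buyers pay P_b = 180.6; sellers receive P_s = P_b - 89 = 91.6.
Producer surplus is the triangle above supply below P_s: (1/2)(13.6)(91.6 - 78) = 92.48.

92.48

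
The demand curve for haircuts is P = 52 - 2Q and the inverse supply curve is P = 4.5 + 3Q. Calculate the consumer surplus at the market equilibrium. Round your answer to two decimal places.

Set 52 - 2Q = 4.5 + 3Q, which gives 47.5 = 5Q, so Q* = 9.5 and P* = 52 - 2(9.5) = 33.
CS is the area between the demand curve and P* from 0 to Q*: (1/2)(9.5)(19) = 90.25.

90.25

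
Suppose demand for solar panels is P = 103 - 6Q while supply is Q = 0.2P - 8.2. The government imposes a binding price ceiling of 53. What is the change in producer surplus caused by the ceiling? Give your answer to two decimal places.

-65.02

Rewriting supply in inverse form: P = 41 + 5Q.
Without the control, 103 - 6Q = 41 + 5Q so Q* = 5.6364 and P* = 69.1818.
At the ceiling price 53, quantity supplied is (53 - 41)/5 = 2.4; supply is the short side, so Q = 2.4 trades at P = 53.
PS goes from (1/2)(5.6364)(28.1818) = 79.4215 to 14.4 (computed as (53 - 41)(2.4) - (1/2)(5)(2.4)^2), a change of -65.0215.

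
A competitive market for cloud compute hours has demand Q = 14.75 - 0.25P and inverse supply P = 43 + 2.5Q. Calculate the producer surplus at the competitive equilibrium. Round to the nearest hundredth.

7.57

Rewriting demand in inverse form: P = 59 - 4Q.
Equilibrium: 59 - 4Q = 43 + 2.5Q, so Q* = 2.4615 and P* = 49.1538.
PS is the area between P* and the supply curve from 0 to Q*: (1/2)(2.4615)(6.1538) = 7.574.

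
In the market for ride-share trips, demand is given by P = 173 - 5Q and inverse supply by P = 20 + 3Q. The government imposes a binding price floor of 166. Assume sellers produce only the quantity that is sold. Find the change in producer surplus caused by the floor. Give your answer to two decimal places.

-347.19

Free-market equilibrium: 173 - 5Q = 20 + 3Q gives Q* = 19.125, P* = 77.375.
At the floor price 166, quantity demanded is (173 - 166)/5 = 1.4; demand is the short side, so Q = 1.4 trades at P = 166.
PS goes from (1/2)(19.125)(57.375) = 548.6484 to 201.46 (computed as (166 - 20)(1.4) - (1/2)(3)(1.4)^2), a change of -347.1884.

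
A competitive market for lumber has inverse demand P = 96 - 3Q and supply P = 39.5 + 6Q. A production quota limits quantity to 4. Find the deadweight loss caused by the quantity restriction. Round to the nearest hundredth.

Unrestricted equilibrium: Q* = (96 - 39.5)/(3 + 6) = 6.2778.
At Q = 4 the demand price is 96 - 3(4) = 84 and the supply price is 39.5 + 6(4) = 63.5.
DWL = (1/2)(gap between curves at 4) x (Q* - 4) = (1/2)(20.5)(2.2778) = 23.3472.

23.35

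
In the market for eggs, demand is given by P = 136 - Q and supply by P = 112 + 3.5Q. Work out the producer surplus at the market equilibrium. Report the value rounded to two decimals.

49.78

Setting demand equal to supply, 24 = 4.5Q, so Q* = 5.3333 and P* = 130.6667.
PS is the area between P* and the supply curve from 0 to Q*: (1/2)(5.3333)(18.6667) = 49.7778.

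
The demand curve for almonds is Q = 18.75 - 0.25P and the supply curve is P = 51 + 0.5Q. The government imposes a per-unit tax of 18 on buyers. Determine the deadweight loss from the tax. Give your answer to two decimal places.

Rewriting demand in inverse form: P = 75 - 4Q.
Without the tax, 75 - 4Q = 51 + 0.5Q so Q* = 5.3333 and P* = 53.6667.
With the tax, buyers' net willingness to pay falls by 18: (75 - 18) - 4Q = 51 + 0.5Q, so Q_t = 1.3333. Buyers pay P_b = 69.6667; sellers receive P_s = P_b - 18 = 51.6667.
The welfare triangle lost has base Q* - Q_t = 4 and height t = 18, so DWL = (1/2)(4)(18) = 36.

36.00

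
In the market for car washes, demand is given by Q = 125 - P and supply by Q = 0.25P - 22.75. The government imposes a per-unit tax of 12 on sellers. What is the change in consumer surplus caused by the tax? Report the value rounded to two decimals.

Rewriting demand in inverse form: P = 125 - Q.
Rewriting supply in inverse form: P = 91 + 4Q.
Pre-tax equilibrium: 125 - Q = 91 + 4Q gives Q* = 6.8, P* = 118.2.
With the tax, sellers need 12 more per unit: 125 - Q = 91 + 4Q + 12, so Q_t = 4.4. Buyers pay P_b = 120.6; sellers receive P_s = P_b - 12 = 108.6.
Consumers lose the trapezoid between P* and P_b out to Q_t plus the triangle from Q_t to Q*: change in CS = 9.68 - 23.12 = -13.44.

-13.44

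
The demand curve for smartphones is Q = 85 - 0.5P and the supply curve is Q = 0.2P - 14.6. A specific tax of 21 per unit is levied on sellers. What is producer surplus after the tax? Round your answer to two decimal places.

Rewriting demand in inverse form: P = 170 - 2Q.
Rewriting supply in inverse form: P = 73 + 5Q.
Without the tax, 170 - 2Q = 73 + 5Q so Q* = 13.8571 and P* = 142.2857.
A tax on sellers shifts supply up by 21: 170 - 2Q = 73 + 5Q + 21, so Q_t = 10.8571. Buyers pay P_b = 148.2857; sellers receive P_s = P_b - 21 = 127.2857.
PS = (1/2)(Q_t)(P_s - 73) = (1/2)(10.8571)(54.2857) = 294.6939.

294.69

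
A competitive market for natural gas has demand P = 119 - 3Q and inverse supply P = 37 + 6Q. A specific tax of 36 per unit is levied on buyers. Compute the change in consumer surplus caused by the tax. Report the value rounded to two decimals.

Pre-tax equilibrium: 119 - 3Q = 37 + 6Q gives Q* = 9.1111, P* = 91.6667.
A tax on buyers shifts demand down by 36: (119 - 36) - 3Q = 37 + 6Q, so Q_t = 5.1111. Buyers pay P_b = 103.6667; sellers receive P_s = P_b - 36 = 67.6667.
CS falls from (1/2)(9.1111)(27.3333) = 124.5185 to (1/2)(5.1111)(15.3333) = 39.1852, a change of -85.3333.

-85.33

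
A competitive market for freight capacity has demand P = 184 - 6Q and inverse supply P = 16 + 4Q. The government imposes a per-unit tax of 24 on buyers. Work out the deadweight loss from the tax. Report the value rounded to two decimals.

28.80

Pre-tax equilibrium: 184 - 6Q = 16 + 4Q gives Q* = 16.8, P* = 83.2.
A tax on buyers shifts demand down by 24: (184 - 24) - 6Q = 16 + 4Q, so Q_t = 14.4. Buyers pay P_b = 97.6; sellers receive P_s = P_b - 24 = 73.6.
The welfare triangle lost has base Q* - Q_t = 2.4 and height t = 24, so DWL = (1/2)(2.4)(24) = 28.8.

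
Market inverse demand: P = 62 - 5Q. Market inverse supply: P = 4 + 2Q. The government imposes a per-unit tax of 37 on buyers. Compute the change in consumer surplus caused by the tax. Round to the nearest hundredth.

-149.13

Pre-tax equilibrium: 62 - 5Q = 4 + 2Q gives Q* = 8.2857, P* = 20.5714.
With the tax, buyers' net willingness to pay falls by 37: (62 - 37) - 5Q = 4 + 2Q, so Q_t = 3. Buyers pay P_b = 47; sellers receive P_s = P_b - 37 = 10.
Consumers lose the trapezoid between P* and P_b out to Q_t plus the triangle from Q_t to Q*: change in CS = 22.5 - 171.6327 = -149.1327.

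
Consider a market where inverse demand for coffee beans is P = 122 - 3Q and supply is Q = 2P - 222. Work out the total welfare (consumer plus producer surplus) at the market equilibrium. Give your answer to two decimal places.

Rewriting supply in inverse form: P = 111 + 0.5Q.
Set 122 - 3Q = 111 + 0.5Q, which gives 11 = 3.5Q, so Q* = 3.1429 and P* = 122 - 3(3.1429) = 112.5714.
Total surplus is the full triangle between the curves from 0 to Q*: (1/2)(3.1429)(122 - 111) = 17.2857.

17.29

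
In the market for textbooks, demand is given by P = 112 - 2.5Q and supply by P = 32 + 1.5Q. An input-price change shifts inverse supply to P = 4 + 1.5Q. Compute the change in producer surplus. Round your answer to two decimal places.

Initial equilibrium: Q_0 = 20, P_0 = 62; CS_0 = (1/2)(20)(50) = 500, PS_0 = (1/2)(20)(30) = 300.
New equilibrium: 112 - 2.5Q = 4 + 1.5Q gives Q_1 = 27, P_1 = 44.5; CS_1 = 911.25, PS_1 = 546.75.
Change in producer surplus = 546.75 - 300 = 246.75.

246.75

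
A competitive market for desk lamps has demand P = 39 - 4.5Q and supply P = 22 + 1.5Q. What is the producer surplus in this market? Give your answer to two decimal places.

6.02

Equilibrium: 39 - 4.5Q = 22 + 1.5Q, so Q* = 2.8333 and P* = 26.25.
The supply curve's price intercept is 22, so PS = (1/2)(Q*)(P* - 22) = (1/2)(2.8333)(4.25) = 6.0208.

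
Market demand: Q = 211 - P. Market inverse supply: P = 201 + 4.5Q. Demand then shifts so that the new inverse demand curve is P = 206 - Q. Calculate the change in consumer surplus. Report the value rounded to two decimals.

Rewriting demand in inverse form: P = 211 - Q.
Initial equilibrium: Q_0 = 1.8182, P_0 = 209.1818; CS_0 = (1/2)(1.8182)(1.8182) = 1.6529, PS_0 = (1/2)(1.8182)(8.1818) = 7.438.
New equilibrium: 206 - Q = 201 + 4.5Q gives Q_1 = 0.9091, P_1 = 205.0909; CS_1 = 0.4132, PS_1 = 1.8595.
Change in consumer surplus = 0.4132 - 1.6529 = -1.2397.

-1.24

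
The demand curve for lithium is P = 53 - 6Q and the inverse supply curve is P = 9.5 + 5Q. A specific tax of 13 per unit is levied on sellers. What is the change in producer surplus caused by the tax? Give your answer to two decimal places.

-19.88

Without the tax, 53 - 6Q = 9.5 + 5Q so Q* = 3.9545 and P* = 29.2727.
A tax on sellers shifts supply up by 13: 53 - 6Q = 9.5 + 5Q + 13, so Q_t = 2.7727. Buyers pay P_b = 36.3636; sellers receive P_s = P_b - 13 = 23.3636.
Producers lose the trapezoid between P_s and P* out to Q_t plus the triangle from Q_t to Q*: change in PS = 19.22 - 39.0961 = -19.876.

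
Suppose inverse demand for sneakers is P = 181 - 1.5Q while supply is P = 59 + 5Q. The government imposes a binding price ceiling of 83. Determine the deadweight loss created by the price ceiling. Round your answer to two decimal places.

Without the control, 181 - 1.5Q = 59 + 5Q so Q* = 18.7692 and P* = 152.8462.
At P = 83, sellers supply (83 - 59)/5 = 4.8 while buyers want more, so the quantity traded is 4.8 at price 83.
At Q = 4.8 the demand price is 173.8 and the supply price is 83. Deadweight loss is the triangle between the curves from 4.8 to 18.7692: (1/2)(173.8 - 83)(18.7692 - 4.8) = 634.2031.

634.20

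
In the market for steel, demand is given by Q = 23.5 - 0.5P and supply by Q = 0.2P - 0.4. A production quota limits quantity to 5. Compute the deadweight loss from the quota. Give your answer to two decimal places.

7.14

Rewriting demand in inverse form: P = 47 - 2Q.
Rewriting supply in inverse form: P = 2 + 5Q.
Without the quota, 47 - 2Q = 2 + 5Q gives Q* = 6.4286.
At Q = 5 the demand price is 47 - 2(5) = 37 and the supply price is 2 + 5(5) = 27.
DWL = (1/2)(gap between curves at 5) x (Q* - 5) = (1/2)(10)(1.4286) = 7.1429.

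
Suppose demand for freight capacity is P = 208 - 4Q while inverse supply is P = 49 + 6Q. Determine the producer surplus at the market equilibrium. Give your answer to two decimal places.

758.43

Setting demand equal to supply, 159 = 10Q, so Q* = 15.9 and P* = 144.4.
PS is the area between P* and the supply curve from 0 to Q*: (1/2)(15.9)(95.4) = 758.43.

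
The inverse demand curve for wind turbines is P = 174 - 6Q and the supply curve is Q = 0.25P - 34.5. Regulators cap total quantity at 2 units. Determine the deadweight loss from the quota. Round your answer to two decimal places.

Rewriting supply in inverse form: P = 138 + 4Q.
Unrestricted equilibrium: Q* = (174 - 138)/(6 + 4) = 3.6.
At Q = 2 the demand price is 174 - 6(2) = 162 and the supply price is 138 + 4(2) = 146.
DWL = (1/2)(gap between curves at 2) x (Q* - 2) = (1/2)(16)(1.6) = 12.8.

12.80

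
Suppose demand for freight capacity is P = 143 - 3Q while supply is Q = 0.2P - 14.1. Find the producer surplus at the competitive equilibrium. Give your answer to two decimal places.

Rewriting supply in inverse form: P = 70.5 + 5Q.
Equilibrium: 143 - 3Q = 70.5 + 5Q, so Q* = 9.0625 and P* = 115.8125.
The supply curve's price intercept is 70.5, so PS = (1/2)(Q*)(P* - 70.5) = (1/2)(9.0625)(45.3125) = 205.3223.

205.32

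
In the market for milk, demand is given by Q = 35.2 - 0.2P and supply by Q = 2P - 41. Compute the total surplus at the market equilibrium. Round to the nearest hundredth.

2198.20

Rewriting demand in inverse form: P = 176 - 5Q.
Rewriting supply in inverse form: P = 20.5 + 0.5Q.
Set 176 - 5Q = 20.5 + 0.5Q, which gives 155.5 = 5.5Q, so Q* = 28.2727 and P* = 176 - 5(28.2727) = 34.6364.
Total surplus is the full triangle between the curves from 0 to Q*: (1/2)(28.2727)(176 - 20.5) = 2198.2045.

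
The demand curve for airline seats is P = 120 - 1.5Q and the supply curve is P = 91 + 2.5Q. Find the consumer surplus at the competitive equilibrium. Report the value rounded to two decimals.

39.42

Setting demand equal to supply, 29 = 4Q, so Q* = 7.25 and P* = 109.125.
Consumer surplus is the triangle under demand above P*: (1/2)(7.25)(120 - 109.125) = (1/2)(7.25)(10.875) = 39.4219.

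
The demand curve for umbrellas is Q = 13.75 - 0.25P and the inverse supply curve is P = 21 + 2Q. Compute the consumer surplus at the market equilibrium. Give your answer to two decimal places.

64.22

Rewriting demand in inverse form: P = 55 - 4Q.
Set 55 - 4Q = 21 + 2Q, which gives 34 = 6Q, so Q* = 5.6667 and P* = 55 - 4(5.6667) = 32.3333.
Consumer surplus is the triangle under demand above P*: (1/2)(5.6667)(55 - 32.3333) = (1/2)(5.6667)(22.6667) = 64.2222.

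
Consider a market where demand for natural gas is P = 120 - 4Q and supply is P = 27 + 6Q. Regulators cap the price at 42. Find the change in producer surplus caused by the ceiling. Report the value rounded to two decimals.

-240.72

Free-market equilibrium: 120 - 4Q = 27 + 6Q gives Q* = 9.3, P* = 82.8.
At P = 42, sellers supply (42 - 27)/6 = 2.5 while buyers want more, so the quantity traded is 2.5 at price 42.
PS goes from (1/2)(9.3)(55.8) = 259.47 to 18.75 (computed as (42 - 27)(2.5) - (1/2)(6)(2.5)^2), a change of -240.72.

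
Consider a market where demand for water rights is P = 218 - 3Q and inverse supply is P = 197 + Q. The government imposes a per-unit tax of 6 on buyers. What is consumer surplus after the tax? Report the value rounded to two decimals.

Pre-tax equilibrium: 218 - 3Q = 197 + Q gives Q* = 5.25, P* = 202.25.
With the tax, buyers' net willingness to pay falls by 6: (218 - 6) - 3Q = 197 + Q, so Q_t = 3.75. Buyers pay P_b = 206.75; sellers receive P_s = P_b - 6 = 200.75.
Consumer surplus is the triangle under demand above P_b: (1/2)(3.75)(218 - 206.75) = 21.0938.

21.09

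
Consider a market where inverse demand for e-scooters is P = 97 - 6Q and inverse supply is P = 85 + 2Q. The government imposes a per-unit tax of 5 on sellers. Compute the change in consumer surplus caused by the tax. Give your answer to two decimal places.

Pre-tax equilibrium: 97 - 6Q = 85 + 2Q gives Q* = 1.5, P* = 88.
A tax on sellers shifts supply up by 5: 97 - 6Q = 85 + 2Q + 5, so Q_t = 0.875. Buyers pay P_b = 91.75; sellers receive P_s = P_b - 5 = 86.75.
CS falls from (1/2)(1.5)(9) = 6.75 to (1/2)(0.875)(5.25) = 2.2969, a change of -4.4531.

-4.45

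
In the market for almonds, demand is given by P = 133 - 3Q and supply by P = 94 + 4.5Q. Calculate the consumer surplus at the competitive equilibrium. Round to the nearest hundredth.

Setting demand equal to supply, 39 = 7.5Q, so Q* = 5.2 and P* = 117.4.
Consumer surplus is the triangle under demand above P*: (1/2)(5.2)(133 - 117.4) = (1/2)(5.2)(15.6) = 40.56.

40.56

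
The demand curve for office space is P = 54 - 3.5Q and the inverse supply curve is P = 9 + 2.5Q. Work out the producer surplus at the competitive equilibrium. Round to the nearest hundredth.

70.31

Set 54 - 3.5Q = 9 + 2.5Q, which gives 45 = 6Q, so Q* = 7.5 and P* = 54 - 3.5(7.5) = 27.75.
Producer surplus is the triangle above supply below P*: (1/2)(7.5)(27.75 - 9) = (1/2)(7.5)(18.75) = 70.3125.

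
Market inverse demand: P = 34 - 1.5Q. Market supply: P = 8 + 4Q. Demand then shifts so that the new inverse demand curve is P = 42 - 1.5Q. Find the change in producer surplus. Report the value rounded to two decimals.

31.74

Initial equilibrium: Q_0 = 4.7273, P_0 = 26.9091; CS_0 = (1/2)(4.7273)(7.0909) = 16.7603, PS_0 = (1/2)(4.7273)(18.9091) = 44.6942.
New equilibrium: 42 - 1.5Q = 8 + 4Q gives Q_1 = 6.1818, P_1 = 32.7273; CS_1 = 28.6612, PS_1 = 76.4298.
Change in producer surplus = 76.4298 - 44.6942 = 31.7355.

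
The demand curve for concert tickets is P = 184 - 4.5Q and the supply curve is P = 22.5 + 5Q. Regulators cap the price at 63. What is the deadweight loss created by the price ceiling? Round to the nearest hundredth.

376.25

Free-market equilibrium: 184 - 4.5Q = 22.5 + 5Q gives Q* = 17, P* = 107.5.
At the ceiling price 63, quantity supplied is (63 - 22.5)/5 = 8.1; supply is the short side, so Q = 8.1 trades at P = 63.
The lost-trades triangle has base Q* - 8.1 = 8.9 and height equal to the gap between the curves at Q = 8.1, which is 147.55 - 63 = 84.55. DWL = (1/2)(8.9)(84.55) = 376.2475.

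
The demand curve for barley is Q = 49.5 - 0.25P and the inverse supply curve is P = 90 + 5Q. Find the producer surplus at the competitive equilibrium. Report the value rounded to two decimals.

Rewriting demand in inverse form: P = 198 - 4Q.
Equilibrium: 198 - 4Q = 90 + 5Q, so Q* = 12 and P* = 150.
Producer surplus is the triangle above supply below P*: (1/2)(12)(150 - 90) = (1/2)(12)(60) = 360.

360.00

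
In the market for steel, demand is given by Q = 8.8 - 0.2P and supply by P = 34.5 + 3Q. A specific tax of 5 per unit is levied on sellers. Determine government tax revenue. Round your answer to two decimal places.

2.81

Rewriting demand in inverse form: P = 44 - 5Q.
Without the tax, 44 - 5Q = 34.5 + 3Q so Q* = 1.1875 and P* = 38.0625.
A tax on sellers shifts supply up by 5: 44 - 5Q = 34.5 + 3Q + 5, so Q_t = 0.5625. Buyers pay P_b = 41.1875; sellers receive P_s = P_b - 5 = 36.1875.
Tax revenue = t x Q_t = 5 x 0.5625 = 2.8125.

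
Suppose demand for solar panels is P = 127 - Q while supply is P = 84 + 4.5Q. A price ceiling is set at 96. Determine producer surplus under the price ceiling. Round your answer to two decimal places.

Without the control, 127 - Q = 84 + 4.5Q so Q* = 7.8182 and P* = 119.1818.
At the ceiling price 96, quantity supplied is (96 - 84)/4.5 = 2.6667; supply is the short side, so Q = 2.6667 trades at P = 96.
PS is the triangle above supply below 96: (1/2)(2.6667)(96 - 84) = 16.

16.00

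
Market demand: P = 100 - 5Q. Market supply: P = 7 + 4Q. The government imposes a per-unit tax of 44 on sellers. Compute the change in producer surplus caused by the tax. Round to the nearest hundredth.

-154.27

Pre-tax equilibrium: 100 - 5Q = 7 + 4Q gives Q* = 10.3333, P* = 48.3333.
With the tax, sellers need 44 more per unit: 100 - 5Q = 7 + 4Q + 44, so Q_t = 5.4444. Buyers pay P_b = 72.7778; sellers receive P_s = P_b - 44 = 28.7778.
PS falls from (1/2)(10.3333)(41.3333) = 213.5556 to (1/2)(5.4444)(21.7778) = 59.284, a change of -154.2716.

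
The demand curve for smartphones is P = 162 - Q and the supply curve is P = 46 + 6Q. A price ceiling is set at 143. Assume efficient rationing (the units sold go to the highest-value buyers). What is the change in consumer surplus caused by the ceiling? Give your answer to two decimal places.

39.18

Without the control, 162 - Q = 46 + 6Q so Q* = 16.5714 and P* = 145.4286.
At the ceiling price 143, quantity supplied is (143 - 46)/6 = 16.1667; supply is the short side, so Q = 16.1667 trades at P = 143.
CS goes from (1/2)(16.5714)(16.5714) = 137.3061 to 176.4861 (computed as (162 - 143)(16.1667) - (1/2)(1)(16.1667)^2), a change of 39.18.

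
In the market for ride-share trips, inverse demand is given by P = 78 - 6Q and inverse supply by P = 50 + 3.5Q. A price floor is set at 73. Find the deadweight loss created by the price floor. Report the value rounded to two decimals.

21.23

Free-market equilibrium: 78 - 6Q = 50 + 3.5Q gives Q* = 2.9474, P* = 60.3158.
At P = 73, buyers demand (78 - 73)/6 = 0.8333 while sellers would supply more, so the quantity traded is 0.8333 at price 73.
The lost-trades triangle has base Q* - 0.8333 = 2.114 and height equal to the gap between the curves at Q = 0.8333, which is 73 - 52.9167 = 20.0833. DWL = (1/2)(2.114)(20.0833) = 21.2284.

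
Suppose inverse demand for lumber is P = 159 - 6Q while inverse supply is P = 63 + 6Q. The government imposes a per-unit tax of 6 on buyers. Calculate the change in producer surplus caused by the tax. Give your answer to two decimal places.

Without the tax, 159 - 6Q = 63 + 6Q so Q* = 8 and P* = 111.
A tax on buyers shifts demand down by 6: (159 - 6) - 6Q = 63 + 6Q, so Q_t = 7.5. Buyers pay P_b = 114; sellers receive P_s = P_b - 6 = 108.
Producers lose the trapezoid between P_s and P* out to Q_t plus the triangle from Q_t to Q*: change in PS = 168.75 - 192 = -23.25.

-23.25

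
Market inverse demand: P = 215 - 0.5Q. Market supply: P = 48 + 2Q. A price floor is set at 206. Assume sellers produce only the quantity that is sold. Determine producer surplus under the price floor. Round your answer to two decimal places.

2520.00

Free-market equilibrium: 215 - 0.5Q = 48 + 2Q gives Q* = 66.8, P* = 181.6.
At P = 206, buyers demand (215 - 206)/0.5 = 18 while sellers would supply more, so the quantity traded is 18 at price 206.
The supply price at Q = 18 is 84. PS is the trapezoid between 206 and supply over [0, 18]: (1/2)[(206 - 48) + (206 - 84)](18) = 2520.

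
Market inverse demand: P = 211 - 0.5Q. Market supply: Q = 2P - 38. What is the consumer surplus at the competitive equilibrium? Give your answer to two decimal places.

9216.00

Rewriting supply in inverse form: P = 19 + 0.5Q.
Setting demand equal to supply, 192 = 1Q, so Q* = 192 and P* = 115.
Consumer surplus is the triangle under demand above P*: (1/2)(192)(211 - 115) = (1/2)(192)(96) = 9216.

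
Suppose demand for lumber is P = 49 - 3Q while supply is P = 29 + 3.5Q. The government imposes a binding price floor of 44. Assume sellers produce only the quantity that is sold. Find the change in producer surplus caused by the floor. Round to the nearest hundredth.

3.57

Free-market equilibrium: 49 - 3Q = 29 + 3.5Q gives Q* = 3.0769, P* = 39.7692.
At P = 44, buyers demand (49 - 44)/3 = 1.6667 while sellers would supply more, so the quantity traded is 1.6667 at price 44.
PS goes from (1/2)(3.0769)(10.7692) = 16.568 to 20.1389 (computed as (44 - 29)(1.6667) - (1/2)(3.5)(1.6667)^2), a change of 3.5708.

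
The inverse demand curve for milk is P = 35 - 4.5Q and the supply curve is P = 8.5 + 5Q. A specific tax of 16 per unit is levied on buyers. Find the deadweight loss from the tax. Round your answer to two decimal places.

Pre-tax equilibrium: 35 - 4.5Q = 8.5 + 5Q gives Q* = 2.7895, P* = 22.4474.
With the tax, buyers' net willingness to pay falls by 16: (35 - 16) - 4.5Q = 8.5 + 5Q, so Q_t = 1.1053. Buyers pay P_b = 30.0263; sellers receive P_s = P_b - 16 = 14.0263.
The welfare triangle lost has base Q* - Q_t = 1.6842 and height t = 16, so DWL = (1/2)(1.6842)(16) = 13.4737.

13.47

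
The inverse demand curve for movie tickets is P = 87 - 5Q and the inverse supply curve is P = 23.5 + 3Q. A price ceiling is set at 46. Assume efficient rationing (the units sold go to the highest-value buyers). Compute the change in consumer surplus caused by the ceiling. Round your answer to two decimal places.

Free-market equilibrium: 87 - 5Q = 23.5 + 3Q gives Q* = 7.9375, P* = 47.3125.
At P = 46, sellers supply (46 - 23.5)/3 = 7.5 while buyers want more, so the quantity traded is 7.5 at price 46.
CS goes from (1/2)(7.9375)(39.6875) = 157.5098 to 166.875 (computed as (87 - 46)(7.5) - (1/2)(5)(7.5)^2), a change of 9.3652.

9.37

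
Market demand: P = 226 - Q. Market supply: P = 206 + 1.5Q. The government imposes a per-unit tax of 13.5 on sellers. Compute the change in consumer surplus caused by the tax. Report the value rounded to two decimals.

-28.62

Pre-tax equilibrium: 226 - Q = 206 + 1.5Q gives Q* = 8, P* = 218.
A tax on sellers shifts supply up by 13.5: 226 - Q = 206 + 1.5Q + 13.5, so Q_t = 2.6. Buyers pay P_b = 223.4; sellers receive P_s = P_b - 13.5 = 209.9.
Consumers lose the trapezoid between P* and P_b out to Q_t plus the triangle from Q_t to Q*: change in CS = 3.38 - 32 = -28.62.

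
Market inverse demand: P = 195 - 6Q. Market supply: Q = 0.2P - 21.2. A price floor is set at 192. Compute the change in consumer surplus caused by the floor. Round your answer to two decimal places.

Rewriting supply in inverse form: P = 106 + 5Q.
Free-market equilibrium: 195 - 6Q = 106 + 5Q gives Q* = 8.0909, P* = 146.4545.
At P = 192, buyers demand (195 - 192)/6 = 0.5 while sellers would supply more, so the quantity traded is 0.5 at price 192.
CS goes from (1/2)(8.0909)(48.5455) = 196.3884 to 0.75 (computed as (195 - 192)(0.5) - (1/2)(6)(0.5)^2), a change of -195.6384.

-195.64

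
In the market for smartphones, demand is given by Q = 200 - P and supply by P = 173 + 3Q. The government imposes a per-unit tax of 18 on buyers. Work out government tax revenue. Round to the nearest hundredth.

40.50

Rewriting demand in inverse form: P = 200 - Q.
Without the tax, 200 - Q = 173 + 3Q so Q* = 6.75 and P* = 193.25.
With the tax, buyers' net willingness to pay falls by 18: (200 - 18) - Q = 173 + 3Q, so Q_t = 2.25. Buyers pay P_b = 197.75; sellers receive P_s = P_b - 18 = 179.75.
Tax revenue = t x Q_t = 18 x 2.25 = 40.5.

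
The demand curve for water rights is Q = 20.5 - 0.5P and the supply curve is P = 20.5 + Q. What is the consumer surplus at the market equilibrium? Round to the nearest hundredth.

Rewriting demand in inverse form: P = 41 - 2Q.
Equilibrium: 41 - 2Q = 20.5 + Q, so Q* = 6.8333 and P* = 27.3333.
The demand choke price is 41, so CS = (1/2)(Q*)(41 - P*) = (1/2)(6.8333)(13.6667) = 46.6944.

46.69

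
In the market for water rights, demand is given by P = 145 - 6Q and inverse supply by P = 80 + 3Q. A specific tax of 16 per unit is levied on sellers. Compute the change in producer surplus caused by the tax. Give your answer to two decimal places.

Pre-tax equilibrium: 145 - 6Q = 80 + 3Q gives Q* = 7.2222, P* = 101.6667.
A tax on sellers shifts supply up by 16: 145 - 6Q = 80 + 3Q + 16, so Q_t = 5.4444. Buyers pay P_b = 112.3333; sellers receive P_s = P_b - 16 = 96.3333.
PS falls from (1/2)(7.2222)(21.6667) = 78.2407 to (1/2)(5.4444)(16.3333) = 44.463, a change of -33.7778.

-33.78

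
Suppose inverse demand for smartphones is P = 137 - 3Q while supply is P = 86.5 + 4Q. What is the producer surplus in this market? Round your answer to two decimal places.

104.09

Equilibrium: 137 - 3Q = 86.5 + 4Q, so Q* = 7.2143 and P* = 115.3571.
PS is the area between P* and the supply curve from 0 to Q*: (1/2)(7.2143)(28.8571) = 104.0918.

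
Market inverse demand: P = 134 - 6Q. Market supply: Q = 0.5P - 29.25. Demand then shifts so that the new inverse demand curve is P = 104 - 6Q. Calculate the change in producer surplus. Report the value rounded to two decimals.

-56.72

Rewriting supply in inverse form: P = 58.5 + 2Q.
Initial equilibrium: Q_0 = 9.4375, P_0 = 77.375; CS_0 = (1/2)(9.4375)(56.625) = 267.1992, PS_0 = (1/2)(9.4375)(18.875) = 89.0664.
New equilibrium: 104 - 6Q = 58.5 + 2Q gives Q_1 = 5.6875, P_1 = 69.875; CS_1 = 97.043, PS_1 = 32.3477.
Change in producer surplus = 32.3477 - 89.0664 = -56.7188.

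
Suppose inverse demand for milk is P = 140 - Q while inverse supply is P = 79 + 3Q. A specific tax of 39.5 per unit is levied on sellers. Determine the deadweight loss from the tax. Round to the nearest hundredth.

195.03

Pre-tax equilibrium: 140 - Q = 79 + 3Q gives Q* = 15.25, P* = 124.75.
A tax on sellers shifts supply up by 39.5: 140 - Q = 79 + 3Q + 39.5, so Q_t = 5.375. Buyers pay P_b = 134.625; sellers receive P_s = P_b - 39.5 = 95.125.
Deadweight loss is the triangle between the curves from Q_t to Q*: (1/2)(15.25 - 5.375)(39.5) = 195.0312.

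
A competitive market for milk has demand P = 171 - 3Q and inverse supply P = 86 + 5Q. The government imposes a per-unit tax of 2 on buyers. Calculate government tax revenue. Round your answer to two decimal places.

20.75

Without the tax, 171 - 3Q = 86 + 5Q so Q* = 10.625 and P* = 139.125.
With the tax, buyers' net willingness to pay falls by 2: (171 - 2) - 3Q = 86 + 5Q, so Q_t = 10.375. Buyers pay P_b = 139.875; sellers receive P_s = P_b - 2 = 137.875.
Revenue is the tax times quantity traded: 2 x 10.375 = 20.75.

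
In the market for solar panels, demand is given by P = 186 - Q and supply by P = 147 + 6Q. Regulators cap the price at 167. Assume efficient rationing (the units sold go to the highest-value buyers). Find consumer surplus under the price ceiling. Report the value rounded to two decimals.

57.78

Without the control, 186 - Q = 147 + 6Q so Q* = 5.5714 and P* = 180.4286.
At the ceiling price 167, quantity supplied is (167 - 147)/6 = 3.3333; supply is the short side, so Q = 3.3333 trades at P = 167.
The demand price at Q = 3.3333 is 182.6667. CS is the trapezoid between demand and 167 over [0, 3.3333]: (1/2)[(186 - 167) + (182.6667 - 167)](3.3333) = 57.7778.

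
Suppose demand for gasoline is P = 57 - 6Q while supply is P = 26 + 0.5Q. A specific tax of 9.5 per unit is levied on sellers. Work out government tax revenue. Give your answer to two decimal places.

31.42

Pre-tax equilibrium: 57 - 6Q = 26 + 0.5Q gives Q* = 4.7692, P* = 28.3846.
A tax on sellers shifts supply up by 9.5: 57 - 6Q = 26 + 0.5Q + 9.5, so Q_t = 3.3077. Buyers pay P_b = 37.1538; sellers receive P_s = P_b - 9.5 = 27.6538.
Tax revenue = t x Q_t = 9.5 x 3.3077 = 31.4231.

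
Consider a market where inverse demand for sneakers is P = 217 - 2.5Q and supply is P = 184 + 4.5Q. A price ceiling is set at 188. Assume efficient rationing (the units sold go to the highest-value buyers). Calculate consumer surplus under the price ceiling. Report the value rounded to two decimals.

24.79

Free-market equilibrium: 217 - 2.5Q = 184 + 4.5Q gives Q* = 4.7143, P* = 205.2143.
At the ceiling price 188, quantity supplied is (188 - 184)/4.5 = 0.8889; supply is the short side, so Q = 0.8889 trades at P = 188.
The demand price at Q = 0.8889 is 214.7778. CS is the trapezoid between demand and 188 over [0, 0.8889]: (1/2)[(217 - 188) + (214.7778 - 188)](0.8889) = 24.7901.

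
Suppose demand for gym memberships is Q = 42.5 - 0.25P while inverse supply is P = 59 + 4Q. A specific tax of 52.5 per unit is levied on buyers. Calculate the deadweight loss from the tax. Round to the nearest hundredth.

Rewriting demand in inverse form: P = 170 - 4Q.
Pre-tax equilibrium: 170 - 4Q = 59 + 4Q gives Q* = 13.875, P* = 114.5.
With the tax, buyers' net willingness to pay falls by 52.5: (170 - 52.5) - 4Q = 59 + 4Q, so Q_t = 7.3125. Buyers pay P_b = 140.75; sellers receive P_s = P_b - 52.5 = 88.25.
Deadweight loss is the triangle between the curves from Q_t to Q*: (1/2)(13.875 - 7.3125)(52.5) = 172.2656.

172.27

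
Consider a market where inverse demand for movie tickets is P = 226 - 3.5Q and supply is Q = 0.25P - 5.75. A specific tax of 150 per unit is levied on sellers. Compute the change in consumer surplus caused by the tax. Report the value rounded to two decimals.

Rewriting supply in inverse form: P = 23 + 4Q.
Pre-tax equilibrium: 226 - 3.5Q = 23 + 4Q gives Q* = 27.0667, P* = 131.2667.
With the tax, sellers need 150 more per unit: 226 - 3.5Q = 23 + 4Q + 150, so Q_t = 7.0667. Buyers pay P_b = 201.2667; sellers receive P_s = P_b - 150 = 51.2667.
CS falls from (1/2)(27.0667)(94.7333) = 1282.0578 to (1/2)(7.0667)(24.7333) = 87.3911, a change of -1194.6667.

-1194.67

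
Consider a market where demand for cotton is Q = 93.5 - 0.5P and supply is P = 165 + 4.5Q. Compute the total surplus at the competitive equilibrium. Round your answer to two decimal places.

37.23

Rewriting demand in inverse form: P = 187 - 2Q.
Setting demand equal to supply, 22 = 6.5Q, so Q* = 3.3846 and P* = 180.2308.
Total surplus is the full triangle between the curves from 0 to Q*: (1/2)(3.3846)(187 - 165) = 37.2308.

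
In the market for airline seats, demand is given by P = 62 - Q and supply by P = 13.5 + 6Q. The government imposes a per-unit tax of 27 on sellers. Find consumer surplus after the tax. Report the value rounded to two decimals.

4.72

Pre-tax equilibrium: 62 - Q = 13.5 + 6Q gives Q* = 6.9286, P* = 55.0714.
With the tax, sellers need 27 more per unit: 62 - Q = 13.5 + 6Q + 27, so Q_t = 3.0714. Buyers pay P_b = 58.9286; sellers receive P_s = P_b - 27 = 31.9286.
CS = (1/2)(Q_t)(62 - P_b) = (1/2)(3.0714)(3.0714) = 4.7168.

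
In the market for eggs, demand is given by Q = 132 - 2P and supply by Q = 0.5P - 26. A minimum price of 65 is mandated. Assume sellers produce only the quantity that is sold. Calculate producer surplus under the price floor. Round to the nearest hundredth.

Rewriting demand in inverse form: P = 66 - 0.5Q.
Rewriting supply in inverse form: P = 52 + 2Q.
Free-market equilibrium: 66 - 0.5Q = 52 + 2Q gives Q* = 5.6, P* = 63.2.
At P = 65, buyers demand (66 - 65)/0.5 = 2 while sellers would supply more, so the quantity traded is 2 at price 65.
The supply price at Q = 2 is 56. PS is the trapezoid between 65 and supply over [0, 2]: (1/2)[(65 - 52) + (65 - 56)](2) = 22.

22.00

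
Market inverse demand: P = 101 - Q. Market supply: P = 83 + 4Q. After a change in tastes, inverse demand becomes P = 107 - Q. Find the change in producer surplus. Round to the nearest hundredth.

Initial equilibrium: Q_0 = 3.6, P_0 = 97.4; CS_0 = (1/2)(3.6)(3.6) = 6.48, PS_0 = (1/2)(3.6)(14.4) = 25.92.
New equilibrium: 107 - Q = 83 + 4Q gives Q_1 = 4.8, P_1 = 102.2; CS_1 = 11.52, PS_1 = 46.08.
Change in producer surplus = 46.08 - 25.92 = 20.16.

20.16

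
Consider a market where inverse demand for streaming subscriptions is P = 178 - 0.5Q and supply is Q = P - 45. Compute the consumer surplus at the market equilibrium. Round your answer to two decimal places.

1965.44

Rewriting supply in inverse form: P = 45 + Q.
Equilibrium: 178 - 0.5Q = 45 + Q, so Q* = 88.6667 and P* = 133.6667.
Consumer surplus is the triangle under demand above P*: (1/2)(88.6667)(178 - 133.6667) = (1/2)(88.6667)(44.3333) = 1965.4444.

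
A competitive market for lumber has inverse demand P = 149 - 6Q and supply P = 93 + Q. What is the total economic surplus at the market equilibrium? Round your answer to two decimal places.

Equilibrium: 149 - 6Q = 93 + Q, so Q* = 8 and P* = 101.
Total surplus is the full triangle between the curves from 0 to Q*: (1/2)(8)(149 - 93) = 224.

224.00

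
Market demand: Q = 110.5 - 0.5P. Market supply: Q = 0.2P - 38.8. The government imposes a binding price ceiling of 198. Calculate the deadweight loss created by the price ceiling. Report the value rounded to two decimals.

Rewriting demand in inverse form: P = 221 - 2Q.
Rewriting supply in inverse form: P = 194 + 5Q.
Without the control, 221 - 2Q = 194 + 5Q so Q* = 3.8571 and P* = 213.2857.
At the ceiling price 198, quantity supplied is (198 - 194)/5 = 0.8; supply is the short side, so Q = 0.8 trades at P = 198.
The lost-trades triangle has base Q* - 0.8 = 3.0571 and height equal to the gap between the curves at Q = 0.8, which is 219.4 - 198 = 21.4. DWL = (1/2)(3.0571)(21.4) = 32.7114.

32.71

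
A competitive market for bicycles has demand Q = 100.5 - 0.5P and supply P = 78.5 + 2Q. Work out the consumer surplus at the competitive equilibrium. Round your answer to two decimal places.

Rewriting demand in inverse form: P = 201 - 2Q.
Setting demand equal to supply, 122.5 = 4Q, so Q* = 30.625 and P* = 139.75.
CS is the area between the demand curve and P* from 0 to Q*: (1/2)(30.625)(61.25) = 937.8906.

937.89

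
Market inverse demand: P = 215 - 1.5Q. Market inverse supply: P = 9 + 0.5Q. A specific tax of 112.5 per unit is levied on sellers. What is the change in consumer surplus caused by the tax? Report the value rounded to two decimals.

Pre-tax equilibrium: 215 - 1.5Q = 9 + 0.5Q gives Q* = 103, P* = 60.5.
With the tax, sellers need 112.5 more per unit: 215 - 1.5Q = 9 + 0.5Q + 112.5, so Q_t = 46.75. Buyers pay P_b = 144.875; sellers receive P_s = P_b - 112.5 = 32.375.
Consumers lose the trapezoid between P* and P_b out to Q_t plus the triangle from Q_t to Q*: change in CS = 1639.1719 - 7956.75 = -6317.5781.

-6317.58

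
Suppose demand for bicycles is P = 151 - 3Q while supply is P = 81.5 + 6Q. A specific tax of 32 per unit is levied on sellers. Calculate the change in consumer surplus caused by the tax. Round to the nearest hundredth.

Without the tax, 151 - 3Q = 81.5 + 6Q so Q* = 7.7222 and P* = 127.8333.
A tax on sellers shifts supply up by 32: 151 - 3Q = 81.5 + 6Q + 32, so Q_t = 4.1667. Buyers pay P_b = 138.5; sellers receive P_s = P_b - 32 = 106.5.
Consumers lose the trapezoid between P* and P_b out to Q_t plus the triangle from Q_t to Q*: change in CS = 26.0417 - 89.4491 = -63.4074.

-63.41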